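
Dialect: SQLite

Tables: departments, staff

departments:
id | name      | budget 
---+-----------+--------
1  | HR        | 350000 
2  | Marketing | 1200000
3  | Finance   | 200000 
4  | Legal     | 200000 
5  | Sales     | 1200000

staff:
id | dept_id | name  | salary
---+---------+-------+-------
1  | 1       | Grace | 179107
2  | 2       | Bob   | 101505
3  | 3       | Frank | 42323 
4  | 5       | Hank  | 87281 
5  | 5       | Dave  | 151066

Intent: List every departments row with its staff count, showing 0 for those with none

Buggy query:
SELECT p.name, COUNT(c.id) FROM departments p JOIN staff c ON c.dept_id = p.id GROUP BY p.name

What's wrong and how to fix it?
Bug: INNER JOIN drops departments rows that have no matching staff rows

Fix: Switch to LEFT JOIN to retain unmatched parent rows

Corrected query:
SELECT p.name, COUNT(c.id) FROM departments p LEFT JOIN staff c ON c.dept_id = p.id GROUP BY p.name

Result:
name      | COUNT(c.id)
----------+------------
Finance   | 1          
HR        | 1          
Legal     | 0          
Marketing | 1          
Sales     | 2          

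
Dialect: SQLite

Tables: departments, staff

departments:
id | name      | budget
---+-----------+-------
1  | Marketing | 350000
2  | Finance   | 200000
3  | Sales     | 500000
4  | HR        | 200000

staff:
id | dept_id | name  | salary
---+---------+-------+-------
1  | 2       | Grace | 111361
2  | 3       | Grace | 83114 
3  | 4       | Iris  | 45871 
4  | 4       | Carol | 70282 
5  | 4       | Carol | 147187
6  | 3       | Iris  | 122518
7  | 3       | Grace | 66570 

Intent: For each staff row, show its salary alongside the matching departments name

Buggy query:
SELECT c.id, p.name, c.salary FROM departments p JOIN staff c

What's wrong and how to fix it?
Bug: Missing join condition: each staff row is matched to all departments rows instead of just its own

Fix: Add ON c.dept_id = p.id to the JOIN

Corrected query:
SELECT c.id, p.name, c.salary FROM departments p JOIN staff c ON c.dept_id = p.id

Result:
id | name    | salary
---+---------+-------
1  | Finance | 111361
2  | Sales   | 83114 
3  | HR      | 45871 
4  | HR      | 70282 
5  | HR      | 147187
6  | Sales   | 122518
7  | Sales   | 66570 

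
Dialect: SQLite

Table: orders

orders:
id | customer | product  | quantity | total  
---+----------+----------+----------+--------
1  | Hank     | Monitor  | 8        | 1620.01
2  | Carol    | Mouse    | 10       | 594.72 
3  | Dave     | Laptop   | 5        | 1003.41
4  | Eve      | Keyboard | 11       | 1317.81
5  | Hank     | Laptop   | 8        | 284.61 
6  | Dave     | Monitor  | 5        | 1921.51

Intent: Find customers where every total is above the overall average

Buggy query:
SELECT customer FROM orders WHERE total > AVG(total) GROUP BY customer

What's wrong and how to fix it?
Bug: WHERE evaluates per row before aggregation, so AVG() is unavailable

Fix: Use a subquery for AVG and a HAVING MIN(...) filter so the condition holds for every row in the group

Corrected query:
SELECT customer FROM orders GROUP BY customer HAVING MIN(total) > (SELECT AVG(total) FROM orders)

Result:
customer
--------
Eve     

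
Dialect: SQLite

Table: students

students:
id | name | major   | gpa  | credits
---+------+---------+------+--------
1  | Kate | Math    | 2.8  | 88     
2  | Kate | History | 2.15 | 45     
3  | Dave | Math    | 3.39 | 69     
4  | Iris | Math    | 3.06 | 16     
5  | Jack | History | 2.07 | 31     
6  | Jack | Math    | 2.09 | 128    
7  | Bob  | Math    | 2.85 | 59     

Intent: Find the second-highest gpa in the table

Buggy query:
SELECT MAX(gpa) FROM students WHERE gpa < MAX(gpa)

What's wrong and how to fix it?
Bug: The inner MAX is an aggregate inside WHERE, which is not allowed

Fix: Compute the overall MAX in a subquery, then take MAX of rows below it

Corrected query:
SELECT MAX(gpa) FROM students WHERE gpa < (SELECT MAX(gpa) FROM students)

Result:
MAX(gpa)
--------
3.06    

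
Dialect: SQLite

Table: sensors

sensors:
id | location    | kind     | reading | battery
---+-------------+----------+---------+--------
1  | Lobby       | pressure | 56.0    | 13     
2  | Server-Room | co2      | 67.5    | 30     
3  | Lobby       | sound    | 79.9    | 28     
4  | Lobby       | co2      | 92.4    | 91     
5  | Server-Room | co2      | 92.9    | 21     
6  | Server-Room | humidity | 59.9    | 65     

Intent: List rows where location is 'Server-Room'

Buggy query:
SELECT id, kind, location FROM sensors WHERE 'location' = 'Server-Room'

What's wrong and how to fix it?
Bug: 'location' in single quotes is a string literal, not the column; the comparison is literal-vs-literal and never true

Fix: Reference the column as location without single quotes

Corrected query:
SELECT id, kind, location FROM sensors WHERE location = 'Server-Room'

Result:
id | kind     | location   
---+----------+------------
2  | co2      | Server-Room
5  | co2      | Server-Room
6  | humidity | Server-Room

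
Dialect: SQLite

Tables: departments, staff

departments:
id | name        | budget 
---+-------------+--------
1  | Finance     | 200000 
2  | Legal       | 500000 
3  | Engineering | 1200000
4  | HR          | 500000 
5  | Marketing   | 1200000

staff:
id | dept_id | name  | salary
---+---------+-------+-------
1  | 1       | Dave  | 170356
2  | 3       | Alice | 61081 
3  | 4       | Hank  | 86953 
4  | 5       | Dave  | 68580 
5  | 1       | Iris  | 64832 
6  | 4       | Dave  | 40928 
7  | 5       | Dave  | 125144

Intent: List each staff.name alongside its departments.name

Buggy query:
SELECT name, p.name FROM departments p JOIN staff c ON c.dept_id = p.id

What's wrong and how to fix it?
Bug: Both tables have a 'name' column; the unqualified reference is ambiguous

Fix: Qualify the column with its table alias (c.name)

Corrected query:
SELECT c.name, p.name FROM departments p JOIN staff c ON c.dept_id = p.id

Result:
name  | name       
------+------------
Dave  | Finance    
Alice | Engineering
Hank  | HR         
Dave  | Marketing  
Iris  | Finance    
Dave  | HR         
Dave  | Marketing  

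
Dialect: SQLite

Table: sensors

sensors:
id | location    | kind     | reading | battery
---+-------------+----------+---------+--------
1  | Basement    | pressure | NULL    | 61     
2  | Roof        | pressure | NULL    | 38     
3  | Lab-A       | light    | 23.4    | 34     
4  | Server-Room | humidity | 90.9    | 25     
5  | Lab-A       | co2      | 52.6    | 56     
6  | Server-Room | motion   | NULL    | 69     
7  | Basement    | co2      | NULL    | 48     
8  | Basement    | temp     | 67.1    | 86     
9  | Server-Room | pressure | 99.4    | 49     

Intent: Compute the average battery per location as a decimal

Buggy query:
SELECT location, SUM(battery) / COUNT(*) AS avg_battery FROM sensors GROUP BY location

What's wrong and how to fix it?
Bug: Both operands are integers, so '/' performs integer division and truncates

Fix: Cast one side to REAL so the division keeps the fractional part

Corrected query:
SELECT location, SUM(battery) * 1.0 / COUNT(*) AS avg_battery FROM sensors GROUP BY location

Result:
location    | avg_battery
------------+------------
Basement    | 65         
Lab-A       | 45         
Roof        | 38         
Server-Room | 47.666667  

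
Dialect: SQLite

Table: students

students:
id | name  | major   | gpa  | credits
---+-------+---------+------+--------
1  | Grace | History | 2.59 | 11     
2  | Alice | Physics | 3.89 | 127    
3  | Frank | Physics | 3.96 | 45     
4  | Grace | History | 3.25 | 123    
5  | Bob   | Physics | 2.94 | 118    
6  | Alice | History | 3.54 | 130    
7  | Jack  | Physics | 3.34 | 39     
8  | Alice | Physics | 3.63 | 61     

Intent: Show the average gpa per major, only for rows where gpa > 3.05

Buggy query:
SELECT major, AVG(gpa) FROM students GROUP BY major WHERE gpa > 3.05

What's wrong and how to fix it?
Bug: Row-level WHERE must come before GROUP BY in the clause order

Fix: Move the WHERE clause before GROUP BY

Corrected query:
SELECT major, AVG(gpa) FROM students WHERE gpa > 3.05 GROUP BY major

Result:
major   | AVG(gpa)
--------+---------
History | 3.395   
Physics | 3.705   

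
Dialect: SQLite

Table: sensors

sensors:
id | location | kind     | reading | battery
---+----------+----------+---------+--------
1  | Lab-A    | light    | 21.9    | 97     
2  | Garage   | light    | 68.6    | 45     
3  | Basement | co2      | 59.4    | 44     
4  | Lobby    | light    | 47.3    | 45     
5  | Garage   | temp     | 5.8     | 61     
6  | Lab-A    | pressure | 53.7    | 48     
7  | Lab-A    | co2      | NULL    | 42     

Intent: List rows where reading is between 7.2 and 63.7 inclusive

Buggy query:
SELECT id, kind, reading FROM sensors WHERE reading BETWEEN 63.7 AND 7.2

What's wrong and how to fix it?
Bug: The bounds are reversed; BETWEEN a AND b requires a <= b to match anything

Fix: Swap the bounds so the smaller value comes first

Corrected query:
SELECT id, kind, reading FROM sensors WHERE reading BETWEEN 7.2 AND 63.7

Result:
id | kind     | reading
---+----------+--------
1  | light    | 21.9   
3  | co2      | 59.4   
4  | light    | 47.3   
6  | pressure | 53.7   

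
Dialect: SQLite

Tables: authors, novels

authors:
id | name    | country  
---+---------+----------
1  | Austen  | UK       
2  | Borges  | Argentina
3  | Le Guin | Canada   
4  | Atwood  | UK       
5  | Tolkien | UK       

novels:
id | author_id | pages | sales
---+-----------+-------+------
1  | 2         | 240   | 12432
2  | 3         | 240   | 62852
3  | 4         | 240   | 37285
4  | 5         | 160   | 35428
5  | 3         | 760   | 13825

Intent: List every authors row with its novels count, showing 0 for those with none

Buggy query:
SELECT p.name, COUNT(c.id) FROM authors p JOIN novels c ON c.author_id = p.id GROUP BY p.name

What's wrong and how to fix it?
Bug: INNER JOIN drops authors rows that have no matching novels rows

Fix: Switch to LEFT JOIN to retain unmatched parent rows

Corrected query:
SELECT p.name, COUNT(c.id) FROM authors p LEFT JOIN novels c ON c.author_id = p.id GROUP BY p.name

Result:
name    | COUNT(c.id)
--------+------------
Atwood  | 1          
Austen  | 0          
Borges  | 1          
Le Guin | 2          
Tolkien | 1          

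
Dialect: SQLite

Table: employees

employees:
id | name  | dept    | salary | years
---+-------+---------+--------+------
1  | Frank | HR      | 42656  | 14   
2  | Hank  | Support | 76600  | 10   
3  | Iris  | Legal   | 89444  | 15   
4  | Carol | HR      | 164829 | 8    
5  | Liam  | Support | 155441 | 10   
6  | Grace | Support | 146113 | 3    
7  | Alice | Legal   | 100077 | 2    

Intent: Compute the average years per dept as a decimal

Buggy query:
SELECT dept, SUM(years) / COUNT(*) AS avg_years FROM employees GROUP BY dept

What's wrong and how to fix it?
Bug: Both operands are integers, so '/' performs integer division and truncates

Fix: Cast one side to REAL so the division keeps the fractional part

Corrected query:
SELECT dept, SUM(years) * 1.0 / COUNT(*) AS avg_years FROM employees GROUP BY dept

Result:
dept    | avg_years
--------+----------
HR      | 11       
Legal   | 8.5      
Support | 7.666667 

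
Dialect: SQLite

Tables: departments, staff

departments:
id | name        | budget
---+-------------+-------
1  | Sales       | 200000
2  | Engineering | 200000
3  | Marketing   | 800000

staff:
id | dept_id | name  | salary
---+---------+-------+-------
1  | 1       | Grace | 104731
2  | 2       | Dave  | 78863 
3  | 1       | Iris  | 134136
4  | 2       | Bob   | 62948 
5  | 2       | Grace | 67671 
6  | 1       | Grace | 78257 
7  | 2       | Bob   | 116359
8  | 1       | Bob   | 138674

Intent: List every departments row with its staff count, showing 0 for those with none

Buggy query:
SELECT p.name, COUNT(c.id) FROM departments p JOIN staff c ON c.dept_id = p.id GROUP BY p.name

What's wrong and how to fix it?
Bug: An inner join excludes parents with zero children

Fix: Use LEFT JOIN so parents without children still appear (COUNT(c.id) gives 0)

Corrected query:
SELECT p.name, COUNT(c.id) FROM departments p LEFT JOIN staff c ON c.dept_id = p.id GROUP BY p.name

Result:
name        | COUNT(c.id)
------------+------------
Engineering | 4          
Marketing   | 0          
Sales       | 4          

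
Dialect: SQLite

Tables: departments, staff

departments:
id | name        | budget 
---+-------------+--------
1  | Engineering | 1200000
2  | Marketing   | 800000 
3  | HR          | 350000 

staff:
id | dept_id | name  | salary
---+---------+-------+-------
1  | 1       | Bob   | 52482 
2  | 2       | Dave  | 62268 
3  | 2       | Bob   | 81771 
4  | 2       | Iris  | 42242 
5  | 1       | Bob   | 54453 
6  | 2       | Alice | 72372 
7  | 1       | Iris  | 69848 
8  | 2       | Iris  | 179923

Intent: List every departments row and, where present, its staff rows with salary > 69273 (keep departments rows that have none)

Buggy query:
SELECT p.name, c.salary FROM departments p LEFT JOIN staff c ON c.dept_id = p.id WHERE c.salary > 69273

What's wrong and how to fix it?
Bug: A WHERE condition on the right-hand table after LEFT JOIN drops unmatched parents

Fix: Move the right-table condition into the ON clause so unmatched parents are kept

Corrected query:
SELECT p.name, c.salary FROM departments p LEFT JOIN staff c ON c.dept_id = p.id AND c.salary > 69273

Result:
name        | salary
------------+-------
Engineering | 69848 
Marketing   | 72372 
Marketing   | 81771 
Marketing   | 179923
HR          | NULL  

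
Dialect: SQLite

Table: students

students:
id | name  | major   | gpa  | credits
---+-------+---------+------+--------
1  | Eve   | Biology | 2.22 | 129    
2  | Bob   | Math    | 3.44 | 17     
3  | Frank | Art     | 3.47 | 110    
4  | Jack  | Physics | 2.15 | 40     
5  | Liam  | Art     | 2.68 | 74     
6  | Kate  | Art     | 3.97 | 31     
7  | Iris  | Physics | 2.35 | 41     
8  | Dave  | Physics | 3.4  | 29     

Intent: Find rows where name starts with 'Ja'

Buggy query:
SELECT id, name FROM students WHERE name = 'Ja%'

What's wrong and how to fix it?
Bug: Wildcards only work with LIKE; '=' treats '%' as a literal character

Fix: Replace '=' with LIKE so 'Ja%' is treated as a pattern

Corrected query:
SELECT id, name FROM students WHERE name LIKE 'Ja%'

Result:
id | name
---+-----
4  | Jack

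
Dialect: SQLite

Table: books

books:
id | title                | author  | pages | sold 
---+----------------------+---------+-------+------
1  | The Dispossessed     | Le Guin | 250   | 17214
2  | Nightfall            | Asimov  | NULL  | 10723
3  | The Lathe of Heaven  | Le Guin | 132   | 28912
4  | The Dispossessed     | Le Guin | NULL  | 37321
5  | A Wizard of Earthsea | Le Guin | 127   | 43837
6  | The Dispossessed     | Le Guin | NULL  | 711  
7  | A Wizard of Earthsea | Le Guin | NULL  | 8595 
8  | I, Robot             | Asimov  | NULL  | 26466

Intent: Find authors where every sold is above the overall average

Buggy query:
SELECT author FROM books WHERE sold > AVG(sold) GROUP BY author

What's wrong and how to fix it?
Bug: WHERE evaluates per row before aggregation, so AVG() is unavailable

Fix: Use a subquery for AVG and a HAVING MIN(...) filter so the condition holds for every row in the group

Corrected query:
SELECT author FROM books GROUP BY author HAVING MIN(sold) > (SELECT AVG(sold) FROM books)

Result:
(no rows)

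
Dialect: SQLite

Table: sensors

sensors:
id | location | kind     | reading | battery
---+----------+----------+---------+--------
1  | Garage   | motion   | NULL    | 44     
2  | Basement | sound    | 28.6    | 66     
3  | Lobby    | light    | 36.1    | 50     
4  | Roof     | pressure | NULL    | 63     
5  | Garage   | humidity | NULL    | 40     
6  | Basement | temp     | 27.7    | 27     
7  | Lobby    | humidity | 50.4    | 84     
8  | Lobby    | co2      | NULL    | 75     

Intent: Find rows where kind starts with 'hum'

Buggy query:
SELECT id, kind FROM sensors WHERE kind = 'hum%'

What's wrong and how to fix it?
Bug: Wildcards only work with LIKE; '=' treats '%' as a literal character

Fix: Replace '=' with LIKE so 'hum%' is treated as a pattern

Corrected query:
SELECT id, kind FROM sensors WHERE kind LIKE 'hum%'

Result:
id | kind    
---+---------
5  | humidity
7  | humidity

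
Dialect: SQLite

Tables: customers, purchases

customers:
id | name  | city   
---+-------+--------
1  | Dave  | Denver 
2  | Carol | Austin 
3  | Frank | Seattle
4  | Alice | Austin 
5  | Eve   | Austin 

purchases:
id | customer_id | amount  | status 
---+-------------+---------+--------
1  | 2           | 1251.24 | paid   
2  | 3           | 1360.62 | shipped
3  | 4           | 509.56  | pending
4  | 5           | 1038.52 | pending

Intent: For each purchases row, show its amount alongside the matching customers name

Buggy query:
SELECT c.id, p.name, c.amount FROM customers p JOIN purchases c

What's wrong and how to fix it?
Bug: Missing join condition: each purchases row is matched to all customers rows instead of just its own

Fix: Add ON c.customer_id = p.id to the JOIN

Corrected query:
SELECT c.id, p.name, c.amount FROM customers p JOIN purchases c ON c.customer_id = p.id

Result:
id | name  | amount 
---+-------+--------
1  | Carol | 1251.24
2  | Frank | 1360.62
3  | Alice | 509.56 
4  | Eve   | 1038.52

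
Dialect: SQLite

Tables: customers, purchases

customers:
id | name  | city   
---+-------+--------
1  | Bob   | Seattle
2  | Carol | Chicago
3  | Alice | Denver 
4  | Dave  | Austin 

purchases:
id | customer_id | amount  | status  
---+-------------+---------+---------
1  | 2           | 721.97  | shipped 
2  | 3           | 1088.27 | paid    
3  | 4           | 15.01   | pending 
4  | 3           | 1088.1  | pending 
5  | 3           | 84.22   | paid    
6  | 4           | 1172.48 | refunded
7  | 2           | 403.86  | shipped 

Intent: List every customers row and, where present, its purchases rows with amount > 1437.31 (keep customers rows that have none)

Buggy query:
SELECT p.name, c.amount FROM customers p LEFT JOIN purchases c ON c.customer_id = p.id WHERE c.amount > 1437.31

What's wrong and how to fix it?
Bug: A WHERE condition on the right-hand table after LEFT JOIN drops unmatched parents

Fix: Put 'c.amount > 1437.31' in the JOIN's ON clause instead of WHERE

Corrected query:
SELECT p.name, c.amount FROM customers p LEFT JOIN purchases c ON c.customer_id = p.id AND c.amount > 1437.31

Result:
name  | amount
------+-------
Bob   | NULL  
Carol | NULL  
Alice | NULL  
Dave  | NULL  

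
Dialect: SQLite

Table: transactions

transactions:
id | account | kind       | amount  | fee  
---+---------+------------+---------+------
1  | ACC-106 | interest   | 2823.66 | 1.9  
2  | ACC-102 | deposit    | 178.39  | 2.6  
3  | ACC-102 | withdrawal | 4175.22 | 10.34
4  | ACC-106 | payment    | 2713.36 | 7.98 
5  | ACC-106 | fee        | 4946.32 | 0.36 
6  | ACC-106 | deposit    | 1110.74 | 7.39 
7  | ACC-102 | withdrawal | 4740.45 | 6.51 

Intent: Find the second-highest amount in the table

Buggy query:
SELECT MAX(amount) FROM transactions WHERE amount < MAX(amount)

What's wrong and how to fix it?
Bug: The inner MAX is an aggregate inside WHERE, which is not allowed

Fix: Put the inner MAX in a scalar subquery

Corrected query:
SELECT MAX(amount) FROM transactions WHERE amount < (SELECT MAX(amount) FROM transactions)

Result:
MAX(amount)
-----------
4740.45    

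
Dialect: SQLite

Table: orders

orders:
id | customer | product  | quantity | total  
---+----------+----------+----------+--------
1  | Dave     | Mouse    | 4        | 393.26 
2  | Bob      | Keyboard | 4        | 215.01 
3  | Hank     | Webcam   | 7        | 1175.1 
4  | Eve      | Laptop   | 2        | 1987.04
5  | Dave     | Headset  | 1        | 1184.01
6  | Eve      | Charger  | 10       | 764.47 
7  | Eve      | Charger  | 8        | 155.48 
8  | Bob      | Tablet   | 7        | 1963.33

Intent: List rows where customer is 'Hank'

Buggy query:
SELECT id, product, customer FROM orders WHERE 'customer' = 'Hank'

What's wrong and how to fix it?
Bug: Single quotes denote string literals in SQL; the column name is being compared as a constant string

Fix: Remove the quotes around the column name (or use double quotes for an identifier)

Corrected query:
SELECT id, product, customer FROM orders WHERE customer = 'Hank'

Result:
id | product | customer
---+---------+---------
3  | Webcam  | Hank    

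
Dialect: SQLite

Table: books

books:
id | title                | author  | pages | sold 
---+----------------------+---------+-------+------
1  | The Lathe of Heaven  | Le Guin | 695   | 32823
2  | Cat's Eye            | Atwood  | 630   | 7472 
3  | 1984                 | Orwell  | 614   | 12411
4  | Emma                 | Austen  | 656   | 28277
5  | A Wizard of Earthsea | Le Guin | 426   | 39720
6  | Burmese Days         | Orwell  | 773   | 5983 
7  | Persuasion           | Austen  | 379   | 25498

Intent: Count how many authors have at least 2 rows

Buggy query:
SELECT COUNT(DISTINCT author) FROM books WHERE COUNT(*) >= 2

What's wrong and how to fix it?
Bug: COUNT(*) cannot appear in WHERE; the per-group count doesn't exist yet

Fix: Use a subquery that GROUPs and filters with HAVING, then count its rows

Corrected query:
SELECT COUNT(*) FROM (SELECT author FROM books GROUP BY author HAVING COUNT(*) >= 2)

Result:
COUNT(*)
--------
3       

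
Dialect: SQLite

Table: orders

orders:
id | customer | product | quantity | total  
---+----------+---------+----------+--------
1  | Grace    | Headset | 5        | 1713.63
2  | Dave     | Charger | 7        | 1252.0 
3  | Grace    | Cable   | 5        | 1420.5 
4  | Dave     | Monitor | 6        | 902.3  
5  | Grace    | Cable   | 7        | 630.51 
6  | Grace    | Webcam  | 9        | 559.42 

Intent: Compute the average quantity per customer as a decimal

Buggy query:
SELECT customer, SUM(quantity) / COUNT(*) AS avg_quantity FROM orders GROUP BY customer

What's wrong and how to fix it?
Bug: SUM(quantity) and COUNT(*) are both integers; the division truncates the fractional part

Fix: Cast one side to REAL so the division keeps the fractional part

Corrected query:
SELECT customer, SUM(quantity) * 1.0 / COUNT(*) AS avg_quantity FROM orders GROUP BY customer

Result:
customer | avg_quantity
---------+-------------
Dave     | 6.5         
Grace    | 6.5         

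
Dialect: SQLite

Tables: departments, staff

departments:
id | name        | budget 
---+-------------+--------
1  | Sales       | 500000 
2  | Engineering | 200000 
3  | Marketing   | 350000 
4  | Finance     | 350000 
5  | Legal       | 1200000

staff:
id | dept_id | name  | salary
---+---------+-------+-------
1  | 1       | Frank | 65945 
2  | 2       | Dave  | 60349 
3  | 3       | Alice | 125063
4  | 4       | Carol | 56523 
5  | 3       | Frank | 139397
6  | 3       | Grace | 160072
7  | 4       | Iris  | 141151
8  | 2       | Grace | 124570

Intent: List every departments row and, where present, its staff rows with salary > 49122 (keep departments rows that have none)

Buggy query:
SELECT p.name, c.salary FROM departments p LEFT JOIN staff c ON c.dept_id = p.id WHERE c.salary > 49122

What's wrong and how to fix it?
Bug: Filtering c.salary in WHERE discards the NULL rows produced by LEFT JOIN, turning it into an inner join

Fix: Move the right-table condition into the ON clause so unmatched parents are kept

Corrected query:
SELECT p.name, c.salary FROM departments p LEFT JOIN staff c ON c.dept_id = p.id AND c.salary > 49122

Result:
name        | salary
------------+-------
Sales       | 65945 
Engineering | 60349 
Engineering | 124570
Marketing   | 125063
Marketing   | 139397
Marketing   | 160072
Finance     | 56523 
Finance     | 141151
Legal       | NULL  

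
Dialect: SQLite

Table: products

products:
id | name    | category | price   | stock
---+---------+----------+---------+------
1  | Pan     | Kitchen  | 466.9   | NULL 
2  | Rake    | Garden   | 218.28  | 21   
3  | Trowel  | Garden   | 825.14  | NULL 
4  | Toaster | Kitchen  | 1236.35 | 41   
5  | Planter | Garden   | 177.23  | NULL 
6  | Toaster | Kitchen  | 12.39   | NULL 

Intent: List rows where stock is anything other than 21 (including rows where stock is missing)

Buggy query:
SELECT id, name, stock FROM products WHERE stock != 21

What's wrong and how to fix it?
Bug: Inequality against NULL is unknown, not true; rows with NULL are dropped

Fix: Handle NULL separately with IS NULL alongside the inequality

Corrected query:
SELECT id, name, stock FROM products WHERE stock != 21 OR stock IS NULL

Result:
id | name    | stock
---+---------+------
1  | Pan     | NULL 
3  | Trowel  | NULL 
4  | Toaster | 41   
5  | Planter | NULL 
6  | Toaster | NULL 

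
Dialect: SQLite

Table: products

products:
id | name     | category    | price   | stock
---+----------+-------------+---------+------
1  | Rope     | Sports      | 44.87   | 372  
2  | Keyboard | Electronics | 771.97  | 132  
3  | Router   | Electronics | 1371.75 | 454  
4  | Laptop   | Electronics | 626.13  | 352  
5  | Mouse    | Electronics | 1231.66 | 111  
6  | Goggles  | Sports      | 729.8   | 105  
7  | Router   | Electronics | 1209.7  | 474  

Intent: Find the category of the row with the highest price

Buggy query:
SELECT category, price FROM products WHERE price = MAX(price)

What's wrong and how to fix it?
Bug: WHERE is evaluated per row; an aggregate over the whole table isn't defined there

Fix: Wrap MAX in a scalar subquery so WHERE compares against a single value

Corrected query:
SELECT category, price FROM products WHERE price = (SELECT MAX(price) FROM products)

Result:
category    | price  
------------+--------
Electronics | 1371.75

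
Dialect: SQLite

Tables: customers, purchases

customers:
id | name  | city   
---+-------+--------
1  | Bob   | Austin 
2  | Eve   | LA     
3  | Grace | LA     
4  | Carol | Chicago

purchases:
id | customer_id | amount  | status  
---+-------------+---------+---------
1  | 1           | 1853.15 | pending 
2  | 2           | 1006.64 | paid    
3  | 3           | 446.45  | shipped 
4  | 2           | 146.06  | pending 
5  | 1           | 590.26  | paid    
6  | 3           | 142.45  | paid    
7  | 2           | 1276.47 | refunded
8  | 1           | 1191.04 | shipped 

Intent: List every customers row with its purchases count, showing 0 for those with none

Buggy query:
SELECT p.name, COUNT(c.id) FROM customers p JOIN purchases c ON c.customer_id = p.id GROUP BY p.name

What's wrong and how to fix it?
Bug: INNER JOIN drops customers rows that have no matching purchases rows

Fix: Use LEFT JOIN so parents without children still appear (COUNT(c.id) gives 0)

Corrected query:
SELECT p.name, COUNT(c.id) FROM customers p LEFT JOIN purchases c ON c.customer_id = p.id GROUP BY p.name

Result:
name  | COUNT(c.id)
------+------------
Bob   | 3          
Carol | 0          
Eve   | 3          
Grace | 2          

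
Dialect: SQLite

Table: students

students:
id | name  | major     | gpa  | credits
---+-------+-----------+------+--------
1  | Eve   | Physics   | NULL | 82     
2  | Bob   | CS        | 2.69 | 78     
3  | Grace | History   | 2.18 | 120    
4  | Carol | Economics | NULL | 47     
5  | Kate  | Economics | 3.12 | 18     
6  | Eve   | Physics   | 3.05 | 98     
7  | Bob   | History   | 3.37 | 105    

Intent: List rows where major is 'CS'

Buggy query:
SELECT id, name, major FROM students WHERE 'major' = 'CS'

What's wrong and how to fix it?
Bug: Single quotes denote string literals in SQL; the column name is being compared as a constant string

Fix: Remove the quotes around the column name (or use double quotes for an identifier)

Corrected query:
SELECT id, name, major FROM students WHERE major = 'CS'

Result:
id | name | major
---+------+------
2  | Bob  | CS   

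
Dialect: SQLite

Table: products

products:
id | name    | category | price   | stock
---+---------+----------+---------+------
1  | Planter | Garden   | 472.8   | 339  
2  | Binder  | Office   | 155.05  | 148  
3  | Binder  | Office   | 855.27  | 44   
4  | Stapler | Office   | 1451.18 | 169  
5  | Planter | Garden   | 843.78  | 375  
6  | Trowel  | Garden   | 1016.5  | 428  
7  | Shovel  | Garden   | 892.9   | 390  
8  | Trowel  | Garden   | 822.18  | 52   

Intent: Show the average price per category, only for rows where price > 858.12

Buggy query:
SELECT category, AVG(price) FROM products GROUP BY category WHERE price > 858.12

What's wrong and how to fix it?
Bug: Row-level WHERE must come before GROUP BY in the clause order

Fix: Move the WHERE clause before GROUP BY

Corrected query:
SELECT category, AVG(price) FROM products WHERE price > 858.12 GROUP BY category

Result:
category | AVG(price)
---------+-----------
Garden   | 954.7     
Office   | 1451.18   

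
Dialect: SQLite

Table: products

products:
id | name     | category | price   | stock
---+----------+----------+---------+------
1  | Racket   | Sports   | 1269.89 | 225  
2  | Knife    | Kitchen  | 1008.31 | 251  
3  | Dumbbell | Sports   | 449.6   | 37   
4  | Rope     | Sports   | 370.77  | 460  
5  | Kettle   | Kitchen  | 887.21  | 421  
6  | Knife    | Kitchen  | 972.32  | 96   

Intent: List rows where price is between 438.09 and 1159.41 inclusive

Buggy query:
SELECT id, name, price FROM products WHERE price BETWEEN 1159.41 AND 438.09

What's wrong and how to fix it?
Bug: The bounds are reversed; BETWEEN a AND b requires a <= b to match anything

Fix: Swap the bounds so the smaller value comes first

Corrected query:
SELECT id, name, price FROM products WHERE price BETWEEN 438.09 AND 1159.41

Result:
id | name     | price  
---+----------+--------
2  | Knife    | 1008.31
3  | Dumbbell | 449.6  
5  | Kettle   | 887.21 
6  | Knife    | 972.32 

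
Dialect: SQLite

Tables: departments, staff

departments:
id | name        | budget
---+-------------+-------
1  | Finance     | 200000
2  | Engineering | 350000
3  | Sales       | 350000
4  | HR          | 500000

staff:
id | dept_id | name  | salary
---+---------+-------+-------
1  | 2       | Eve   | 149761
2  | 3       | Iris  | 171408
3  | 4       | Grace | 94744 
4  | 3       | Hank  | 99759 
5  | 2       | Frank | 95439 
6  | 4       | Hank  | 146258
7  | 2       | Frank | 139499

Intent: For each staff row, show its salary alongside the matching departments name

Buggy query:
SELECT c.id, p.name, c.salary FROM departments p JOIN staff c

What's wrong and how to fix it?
Bug: JOIN with no ON clause produces a cartesian product; every staff row pairs with every departments row

Fix: Add ON c.dept_id = p.id to the JOIN

Corrected query:
SELECT c.id, p.name, c.salary FROM departments p JOIN staff c ON c.dept_id = p.id

Result:
id | name        | salary
---+-------------+-------
1  | Engineering | 149761
2  | Sales       | 171408
3  | HR          | 94744 
4  | Sales       | 99759 
5  | Engineering | 95439 
6  | HR          | 146258
7  | Engineering | 139499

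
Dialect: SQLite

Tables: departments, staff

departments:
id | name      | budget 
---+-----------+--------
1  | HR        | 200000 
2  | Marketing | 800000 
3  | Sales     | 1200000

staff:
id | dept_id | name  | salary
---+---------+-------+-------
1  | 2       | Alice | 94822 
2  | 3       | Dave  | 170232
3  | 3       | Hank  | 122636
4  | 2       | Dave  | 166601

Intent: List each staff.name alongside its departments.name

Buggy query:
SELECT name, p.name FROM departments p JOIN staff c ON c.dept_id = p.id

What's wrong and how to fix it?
Bug: 'name' exists in both joined tables, so the database can't tell which one is meant

Fix: Prefix ambiguous columns with the table alias

Corrected query:
SELECT c.name, p.name FROM departments p JOIN staff c ON c.dept_id = p.id

Result:
name  | name     
------+----------
Alice | Marketing
Dave  | Sales    
Hank  | Sales    
Dave  | Marketing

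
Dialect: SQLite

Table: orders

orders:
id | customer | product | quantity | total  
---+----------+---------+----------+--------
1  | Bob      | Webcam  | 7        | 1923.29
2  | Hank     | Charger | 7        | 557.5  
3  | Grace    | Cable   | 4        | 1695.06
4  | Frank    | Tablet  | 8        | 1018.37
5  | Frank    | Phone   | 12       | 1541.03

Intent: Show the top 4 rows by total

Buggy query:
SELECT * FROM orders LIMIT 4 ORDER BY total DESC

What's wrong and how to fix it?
Bug: ORDER BY cannot follow LIMIT; LIMIT is the final clause

Fix: Swap the clauses: ORDER BY first, then LIMIT

Corrected query:
SELECT * FROM orders ORDER BY total DESC LIMIT 4

Result:
id | customer | product | quantity | total  
---+----------+---------+----------+--------
1  | Bob      | Webcam  | 7        | 1923.29
3  | Grace    | Cable   | 4        | 1695.06
5  | Frank    | Phone   | 12       | 1541.03
4  | Frank    | Tablet  | 8        | 1018.37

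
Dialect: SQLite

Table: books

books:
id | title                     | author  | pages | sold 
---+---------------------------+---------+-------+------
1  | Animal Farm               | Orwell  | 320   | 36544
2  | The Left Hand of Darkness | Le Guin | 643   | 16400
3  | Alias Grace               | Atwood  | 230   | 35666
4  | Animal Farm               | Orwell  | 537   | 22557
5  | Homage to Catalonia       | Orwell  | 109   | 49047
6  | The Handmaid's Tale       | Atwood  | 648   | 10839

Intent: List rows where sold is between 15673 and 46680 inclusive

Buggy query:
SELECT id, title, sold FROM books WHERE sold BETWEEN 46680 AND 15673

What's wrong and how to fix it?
Bug: The bounds are reversed; BETWEEN a AND b requires a <= b to match anything

Fix: Write BETWEEN 15673 AND 46680

Corrected query:
SELECT id, title, sold FROM books WHERE sold BETWEEN 15673 AND 46680

Result:
id | title                     | sold 
---+---------------------------+------
1  | Animal Farm               | 36544
2  | The Left Hand of Darkness | 16400
3  | Alias Grace               | 35666
4  | Animal Farm               | 22557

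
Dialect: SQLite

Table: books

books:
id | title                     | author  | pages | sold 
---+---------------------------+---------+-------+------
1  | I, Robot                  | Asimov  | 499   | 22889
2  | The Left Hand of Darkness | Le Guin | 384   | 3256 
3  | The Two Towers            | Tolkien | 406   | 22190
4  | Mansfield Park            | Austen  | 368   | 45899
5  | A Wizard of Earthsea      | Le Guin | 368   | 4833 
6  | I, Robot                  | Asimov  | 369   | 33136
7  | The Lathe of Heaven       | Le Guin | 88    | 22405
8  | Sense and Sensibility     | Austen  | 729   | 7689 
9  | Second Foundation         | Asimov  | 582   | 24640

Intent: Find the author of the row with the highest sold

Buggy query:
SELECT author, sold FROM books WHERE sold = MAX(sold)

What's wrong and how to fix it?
Bug: WHERE is evaluated per row; an aggregate over the whole table isn't defined there

Fix: Wrap MAX in a scalar subquery so WHERE compares against a single value

Corrected query:
SELECT author, sold FROM books WHERE sold = (SELECT MAX(sold) FROM books)

Result:
author | sold 
-------+------
Austen | 45899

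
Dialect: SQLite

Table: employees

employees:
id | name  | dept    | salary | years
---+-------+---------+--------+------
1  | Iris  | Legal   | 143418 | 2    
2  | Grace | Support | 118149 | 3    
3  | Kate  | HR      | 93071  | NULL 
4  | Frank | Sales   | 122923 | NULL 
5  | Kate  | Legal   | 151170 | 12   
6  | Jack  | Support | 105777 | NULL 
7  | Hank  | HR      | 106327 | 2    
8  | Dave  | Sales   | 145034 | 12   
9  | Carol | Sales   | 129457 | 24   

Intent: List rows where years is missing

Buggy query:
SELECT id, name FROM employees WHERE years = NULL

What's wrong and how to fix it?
Bug: Comparing to NULL with '=' never matches; NULL = NULL is unknown, not true

Fix: Use IS NULL to test for NULL

Corrected query:
SELECT id, name FROM employees WHERE years IS NULL

Result:
id | name 
---+------
3  | Kate 
4  | Frank
6  | Jack 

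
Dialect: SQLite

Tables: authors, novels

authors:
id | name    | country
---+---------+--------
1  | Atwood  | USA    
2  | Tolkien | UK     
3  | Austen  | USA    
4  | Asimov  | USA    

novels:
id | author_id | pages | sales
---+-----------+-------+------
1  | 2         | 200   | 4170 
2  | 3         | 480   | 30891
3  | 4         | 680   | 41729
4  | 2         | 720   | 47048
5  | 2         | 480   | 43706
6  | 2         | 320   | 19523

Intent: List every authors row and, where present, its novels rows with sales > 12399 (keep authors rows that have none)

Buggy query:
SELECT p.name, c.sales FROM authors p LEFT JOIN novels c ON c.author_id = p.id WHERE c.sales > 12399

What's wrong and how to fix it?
Bug: Filtering c.sales in WHERE discards the NULL rows produced by LEFT JOIN, turning it into an inner join

Fix: Move the right-table condition into the ON clause so unmatched parents are kept

Corrected query:
SELECT p.name, c.sales FROM authors p LEFT JOIN novels c ON c.author_id = p.id AND c.sales > 12399

Result:
name    | sales
--------+------
Atwood  | NULL 
Tolkien | 19523
Tolkien | 43706
Tolkien | 47048
Austen  | 30891
Asimov  | 41729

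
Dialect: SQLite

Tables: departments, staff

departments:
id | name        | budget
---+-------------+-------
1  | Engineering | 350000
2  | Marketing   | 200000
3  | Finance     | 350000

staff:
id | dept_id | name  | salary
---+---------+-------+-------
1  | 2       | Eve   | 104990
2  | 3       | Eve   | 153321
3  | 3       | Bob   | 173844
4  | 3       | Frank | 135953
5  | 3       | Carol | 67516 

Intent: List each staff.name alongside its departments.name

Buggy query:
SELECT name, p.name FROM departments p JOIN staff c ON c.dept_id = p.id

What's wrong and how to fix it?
Bug: Both tables have a 'name' column; the unqualified reference is ambiguous

Fix: Qualify the column with its table alias (c.name)

Corrected query:
SELECT c.name, p.name FROM departments p JOIN staff c ON c.dept_id = p.id

Result:
name  | name     
------+----------
Eve   | Marketing
Eve   | Finance  
Bob   | Finance  
Frank | Finance  
Carol | Finance  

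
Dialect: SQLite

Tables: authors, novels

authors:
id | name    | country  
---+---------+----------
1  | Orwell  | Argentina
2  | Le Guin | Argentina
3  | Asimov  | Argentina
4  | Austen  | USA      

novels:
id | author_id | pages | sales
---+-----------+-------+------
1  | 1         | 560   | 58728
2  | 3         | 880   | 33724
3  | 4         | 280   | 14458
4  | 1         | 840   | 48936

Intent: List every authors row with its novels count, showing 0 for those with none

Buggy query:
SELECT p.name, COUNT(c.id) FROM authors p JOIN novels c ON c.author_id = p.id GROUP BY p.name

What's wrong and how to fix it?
Bug: An inner join excludes parents with zero children

Fix: Use LEFT JOIN so parents without children still appear (COUNT(c.id) gives 0)

Corrected query:
SELECT p.name, COUNT(c.id) FROM authors p LEFT JOIN novels c ON c.author_id = p.id GROUP BY p.name

Result:
name    | COUNT(c.id)
--------+------------
Asimov  | 1          
Austen  | 1          
Le Guin | 0          
Orwell  | 2          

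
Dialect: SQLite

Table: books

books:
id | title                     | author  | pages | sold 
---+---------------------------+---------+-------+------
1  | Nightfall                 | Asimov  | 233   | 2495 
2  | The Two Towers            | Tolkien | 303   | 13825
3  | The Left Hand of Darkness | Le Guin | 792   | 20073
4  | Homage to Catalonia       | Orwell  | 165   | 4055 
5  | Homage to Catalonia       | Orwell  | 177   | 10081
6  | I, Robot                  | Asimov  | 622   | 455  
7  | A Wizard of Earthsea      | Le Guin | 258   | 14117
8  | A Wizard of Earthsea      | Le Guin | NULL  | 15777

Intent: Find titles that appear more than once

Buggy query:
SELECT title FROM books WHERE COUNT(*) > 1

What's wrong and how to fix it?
Bug: WHERE can't reference COUNT(*); aggregates are computed after WHERE

Fix: Group first, then use HAVING for the count condition

Corrected query:
SELECT title FROM books GROUP BY title HAVING COUNT(*) > 1

Result:
title               
--------------------
A Wizard of Earthsea
Homage to Catalonia 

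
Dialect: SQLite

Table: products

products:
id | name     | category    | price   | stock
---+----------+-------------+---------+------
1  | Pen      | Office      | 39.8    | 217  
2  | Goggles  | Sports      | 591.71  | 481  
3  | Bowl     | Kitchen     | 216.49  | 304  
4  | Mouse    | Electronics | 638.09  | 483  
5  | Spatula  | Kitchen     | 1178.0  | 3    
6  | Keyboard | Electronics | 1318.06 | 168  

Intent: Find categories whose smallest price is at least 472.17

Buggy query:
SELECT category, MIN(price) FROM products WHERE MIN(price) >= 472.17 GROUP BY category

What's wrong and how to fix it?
Bug: Aggregates like MIN are computed per group after WHERE runs

Fix: Use HAVING for the per-group MIN condition

Corrected query:
SELECT category, MIN(price) FROM products GROUP BY category HAVING MIN(price) >= 472.17

Result:
category    | MIN(price)
------------+-----------
Electronics | 638.09    
Sports      | 591.71    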